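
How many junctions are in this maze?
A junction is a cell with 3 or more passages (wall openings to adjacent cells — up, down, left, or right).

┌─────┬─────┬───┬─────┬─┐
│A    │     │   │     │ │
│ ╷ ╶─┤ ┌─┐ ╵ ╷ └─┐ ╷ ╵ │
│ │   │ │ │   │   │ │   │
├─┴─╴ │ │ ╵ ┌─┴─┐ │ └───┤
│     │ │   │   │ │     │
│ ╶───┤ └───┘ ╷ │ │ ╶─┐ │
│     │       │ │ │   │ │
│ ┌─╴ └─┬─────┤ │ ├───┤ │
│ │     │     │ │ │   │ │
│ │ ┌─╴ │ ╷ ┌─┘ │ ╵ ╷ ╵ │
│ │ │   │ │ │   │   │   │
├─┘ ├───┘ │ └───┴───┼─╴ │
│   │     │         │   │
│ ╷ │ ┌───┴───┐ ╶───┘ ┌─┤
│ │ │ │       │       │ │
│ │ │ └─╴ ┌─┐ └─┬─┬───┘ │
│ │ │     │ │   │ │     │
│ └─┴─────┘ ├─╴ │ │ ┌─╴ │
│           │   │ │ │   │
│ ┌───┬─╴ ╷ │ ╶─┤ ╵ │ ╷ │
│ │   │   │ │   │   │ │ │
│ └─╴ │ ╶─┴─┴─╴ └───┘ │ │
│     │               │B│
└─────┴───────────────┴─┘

Checking each cell for number of passages:

Junctions found (3+ passages):
  (0, 1): 3 passages
  (0, 9): 3 passages
  (1, 5): 3 passages
  (2, 9): 3 passages
  (3, 0): 3 passages
  (4, 2): 3 passages
  (4, 5): 3 passages
  (5, 11): 3 passages
  (6, 1): 3 passages
  (6, 7): 3 passages
  (7, 4): 3 passages
  (8, 11): 3 passages
  (9, 0): 3 passages
  (9, 4): 3 passages
  (9, 5): 3 passages
  (9, 11): 3 passages
  (11, 7): 3 passages
Total junctions: 17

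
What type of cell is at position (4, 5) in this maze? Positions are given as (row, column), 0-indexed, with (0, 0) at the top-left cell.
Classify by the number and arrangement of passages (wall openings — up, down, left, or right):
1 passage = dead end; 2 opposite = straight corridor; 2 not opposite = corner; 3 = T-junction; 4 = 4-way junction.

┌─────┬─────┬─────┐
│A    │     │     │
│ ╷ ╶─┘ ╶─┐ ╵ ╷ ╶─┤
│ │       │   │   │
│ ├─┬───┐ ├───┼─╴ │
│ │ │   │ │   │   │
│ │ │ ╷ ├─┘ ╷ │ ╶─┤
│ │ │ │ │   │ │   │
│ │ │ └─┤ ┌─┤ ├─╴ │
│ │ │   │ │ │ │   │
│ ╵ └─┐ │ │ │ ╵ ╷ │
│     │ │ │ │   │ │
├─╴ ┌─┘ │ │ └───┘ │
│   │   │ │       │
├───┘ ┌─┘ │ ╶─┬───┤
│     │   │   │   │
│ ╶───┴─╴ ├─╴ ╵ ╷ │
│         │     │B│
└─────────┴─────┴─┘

Checking cell at (4, 5):
Number of passages: 1
Cell type: dead end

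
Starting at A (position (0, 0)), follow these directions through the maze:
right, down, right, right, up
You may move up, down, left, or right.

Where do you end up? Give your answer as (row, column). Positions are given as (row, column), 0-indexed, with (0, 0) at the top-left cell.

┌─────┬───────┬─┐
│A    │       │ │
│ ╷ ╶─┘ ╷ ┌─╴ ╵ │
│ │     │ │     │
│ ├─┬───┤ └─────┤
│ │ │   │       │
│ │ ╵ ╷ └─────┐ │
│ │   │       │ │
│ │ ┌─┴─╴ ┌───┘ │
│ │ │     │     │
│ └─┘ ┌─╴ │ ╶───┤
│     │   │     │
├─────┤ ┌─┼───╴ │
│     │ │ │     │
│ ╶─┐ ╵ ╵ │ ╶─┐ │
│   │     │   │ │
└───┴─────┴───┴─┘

Following directions step by step:
Start: (0, 0)
  right: (0, 0) → (0, 1)
  down: (0, 1) → (1, 1)
  right: (1, 1) → (1, 2)
  right: (1, 2) → (1, 3)
  up: (1, 3) → (0, 3)
Final position: (0, 3)

Path taken:

┌─────┬───────┬─┐
│A ↓  │B      │ │
│ ╷ ╶─┘ ╷ ┌─╴ ╵ │
│ │↳ → ↑│ │     │
│ ├─┬───┤ └─────┤
│ │ │   │       │
│ │ ╵ ╷ └─────┐ │
│ │   │       │ │
│ │ ┌─┴─╴ ┌───┘ │
│ │ │     │     │
│ └─┘ ┌─╴ │ ╶───┤
│     │   │     │
├─────┤ ┌─┼───╴ │
│     │ │ │     │
│ ╶─┐ ╵ ╵ │ ╶─┐ │
│   │     │   │ │
└───┴─────┴───┴─┘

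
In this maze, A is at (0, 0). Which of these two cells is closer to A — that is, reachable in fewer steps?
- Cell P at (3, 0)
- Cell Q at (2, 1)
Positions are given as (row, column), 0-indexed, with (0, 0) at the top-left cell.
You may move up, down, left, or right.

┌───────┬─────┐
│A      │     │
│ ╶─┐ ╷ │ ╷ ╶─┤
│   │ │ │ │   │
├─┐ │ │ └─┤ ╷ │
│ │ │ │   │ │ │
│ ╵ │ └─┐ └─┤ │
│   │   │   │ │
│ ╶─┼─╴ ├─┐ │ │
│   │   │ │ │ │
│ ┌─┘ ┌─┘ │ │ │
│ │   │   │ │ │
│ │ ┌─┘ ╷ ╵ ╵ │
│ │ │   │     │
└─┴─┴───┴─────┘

Shortest path A → P at (3, 0): 5 steps
Shortest path A → Q at (2, 1): 3 steps

Q is closer (3 steps vs 5 steps).

Path to P:

┌───────┬─────┐
│A      │     │
│ ╶─┐ ╷ │ ╷ ╶─┤
│↳ ↓│ │ │ │   │
├─┐ │ │ └─┤ ╷ │
│ │↓│ │   │ │ │
│ ╵ │ └─┐ └─┤ │
│P ↲│   │   │ │
│ ╶─┼─╴ ├─┐ │ │
│   │   │ │ │ │
│ ┌─┘ ┌─┘ │ │ │
│ │   │   │ │ │
│ │ ┌─┘ ╷ ╵ ╵ │
│ │ │   │     │
└─┴─┴───┴─────┘

Path to Q:

┌───────┬─────┐
│A      │     │
│ ╶─┐ ╷ │ ╷ ╶─┤
│↳ ↓│ │ │ │   │
├─┐ │ │ └─┤ ╷ │
│ │Q│ │   │ │ │
│ ╵ │ └─┐ └─┤ │
│   │   │   │ │
│ ╶─┼─╴ ├─┐ │ │
│   │   │ │ │ │
│ ┌─┘ ┌─┘ │ │ │
│ │   │   │ │ │
│ │ ┌─┘ ╷ ╵ ╵ │
│ │ │   │     │
└─┴─┴───┴─────┘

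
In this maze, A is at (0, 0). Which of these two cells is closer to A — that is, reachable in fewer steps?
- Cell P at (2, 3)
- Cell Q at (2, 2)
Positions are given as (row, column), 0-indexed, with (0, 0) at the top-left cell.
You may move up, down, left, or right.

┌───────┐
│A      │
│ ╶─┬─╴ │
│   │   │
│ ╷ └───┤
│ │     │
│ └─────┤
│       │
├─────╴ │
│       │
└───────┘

Shortest path A → P at (2, 3): 5 steps
Shortest path A → Q at (2, 2): 4 steps

Q is closer (4 steps vs 5 steps).

Path to P:

┌───────┐
│A      │
│ ╶─┬─╴ │
│↳ ↓│   │
│ ╷ └───┤
│ │↳ → P│
│ └─────┤
│       │
├─────╴ │
│       │
└───────┘

Path to Q:

┌───────┐
│A      │
│ ╶─┬─╴ │
│↳ ↓│   │
│ ╷ └───┤
│ │↳ Q  │
│ └─────┤
│       │
├─────╴ │
│       │
└───────┘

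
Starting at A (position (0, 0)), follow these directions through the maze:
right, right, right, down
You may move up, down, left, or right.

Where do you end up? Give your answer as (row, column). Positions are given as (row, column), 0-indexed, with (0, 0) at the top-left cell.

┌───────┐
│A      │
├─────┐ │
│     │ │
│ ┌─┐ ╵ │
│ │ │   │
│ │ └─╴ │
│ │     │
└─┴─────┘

Following directions step by step:
Start: (0, 0)
  right: (0, 0) → (0, 1)
  right: (0, 1) → (0, 2)
  right: (0, 2) → (0, 3)
  down: (0, 3) → (1, 3)
Final position: (1, 3)

Path taken:

┌───────┐
│A → → ↓│
├─────┐ │
│     │B│
│ ┌─┐ ╵ │
│ │ │   │
│ │ └─╴ │
│ │     │
└─┴─────┘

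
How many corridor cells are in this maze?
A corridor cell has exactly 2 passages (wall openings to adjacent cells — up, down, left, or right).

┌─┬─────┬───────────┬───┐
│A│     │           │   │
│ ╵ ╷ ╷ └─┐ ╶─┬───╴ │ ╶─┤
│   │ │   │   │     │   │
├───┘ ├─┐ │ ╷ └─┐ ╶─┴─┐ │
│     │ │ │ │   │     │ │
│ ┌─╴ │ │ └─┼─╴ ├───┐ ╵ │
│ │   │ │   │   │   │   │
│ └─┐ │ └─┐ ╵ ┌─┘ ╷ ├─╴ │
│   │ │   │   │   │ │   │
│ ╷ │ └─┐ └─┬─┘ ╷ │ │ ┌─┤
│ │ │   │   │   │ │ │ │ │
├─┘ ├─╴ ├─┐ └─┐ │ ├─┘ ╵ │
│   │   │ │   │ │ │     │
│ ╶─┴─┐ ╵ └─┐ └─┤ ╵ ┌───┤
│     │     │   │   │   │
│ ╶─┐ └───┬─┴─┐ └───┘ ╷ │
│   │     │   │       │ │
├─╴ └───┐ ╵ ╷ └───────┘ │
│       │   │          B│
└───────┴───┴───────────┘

Counting cells with exactly 2 passages:
Total corridor cells: 88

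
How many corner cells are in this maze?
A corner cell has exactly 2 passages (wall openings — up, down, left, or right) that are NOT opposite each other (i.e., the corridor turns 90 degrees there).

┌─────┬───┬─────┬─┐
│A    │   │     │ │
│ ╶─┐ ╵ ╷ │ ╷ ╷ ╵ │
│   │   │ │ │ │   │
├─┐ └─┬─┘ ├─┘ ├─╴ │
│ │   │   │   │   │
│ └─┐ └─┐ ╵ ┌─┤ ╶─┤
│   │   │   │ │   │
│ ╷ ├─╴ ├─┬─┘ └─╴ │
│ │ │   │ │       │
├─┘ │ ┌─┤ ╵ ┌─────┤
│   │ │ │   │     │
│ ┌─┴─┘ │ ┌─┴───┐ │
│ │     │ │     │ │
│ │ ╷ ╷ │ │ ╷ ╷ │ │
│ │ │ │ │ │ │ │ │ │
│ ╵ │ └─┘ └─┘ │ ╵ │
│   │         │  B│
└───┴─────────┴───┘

Counting corner cells (2 non-opposite passages):
Total corners: 41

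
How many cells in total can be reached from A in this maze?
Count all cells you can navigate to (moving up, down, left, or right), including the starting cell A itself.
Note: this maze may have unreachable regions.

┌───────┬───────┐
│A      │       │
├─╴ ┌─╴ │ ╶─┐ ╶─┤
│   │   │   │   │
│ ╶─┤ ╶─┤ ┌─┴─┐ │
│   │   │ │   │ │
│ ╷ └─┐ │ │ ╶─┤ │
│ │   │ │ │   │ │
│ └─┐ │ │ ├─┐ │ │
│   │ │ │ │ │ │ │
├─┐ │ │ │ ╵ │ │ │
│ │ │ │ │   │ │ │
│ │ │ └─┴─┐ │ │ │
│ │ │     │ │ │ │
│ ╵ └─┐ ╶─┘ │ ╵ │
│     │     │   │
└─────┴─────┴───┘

Using BFS/flood-fill to find all reachable cells from A:
Maze size: 8 × 8 = 64 total cells
All cells are reachable — the maze is fully connected.
Reachable cells: 64

Reachable region (· marks reachable cells):

┌───────┬───────┐
│A · · ·│· · · ·│
├─╴ ┌─╴ │ ╶─┐ ╶─┤
│· ·│· ·│· ·│· ·│
│ ╶─┤ ╶─┤ ┌─┴─┐ │
│· ·│· ·│·│· ·│·│
│ ╷ └─┐ │ │ ╶─┤ │
│·│· ·│·│·│· ·│·│
│ └─┐ │ │ ├─┐ │ │
│· ·│·│·│·│·│·│·│
├─┐ │ │ │ ╵ │ │ │
│·│·│·│·│· ·│·│·│
│ │ │ └─┴─┐ │ │ │
│·│·│· · ·│·│·│·│
│ ╵ └─┐ ╶─┘ │ ╵ │
│· · ·│· · ·│· ·│
└─────┴─────┴───┘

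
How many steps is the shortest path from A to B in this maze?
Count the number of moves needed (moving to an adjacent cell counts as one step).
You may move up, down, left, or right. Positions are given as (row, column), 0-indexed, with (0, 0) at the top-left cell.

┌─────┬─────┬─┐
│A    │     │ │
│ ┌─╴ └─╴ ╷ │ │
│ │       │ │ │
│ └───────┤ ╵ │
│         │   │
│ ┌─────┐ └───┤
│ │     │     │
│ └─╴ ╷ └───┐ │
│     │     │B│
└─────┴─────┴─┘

Using BFS to find shortest path:
Start: (0, 0), End: (4, 6)
Path found:
(0,0) → (1,0) → (2,0) → (2,1) → (2,2) → (2,3) → (2,4) → (3,4) → (3,5) → (3,6) → (4,6)
Number of steps: 10

Solution:

┌─────┬─────┬─┐
│A    │     │ │
│ ┌─╴ └─╴ ╷ │ │
│↓│       │ │ │
│ └───────┤ ╵ │
│↳ → → → ↓│   │
│ ┌─────┐ └───┤
│ │     │↳ → ↓│
│ └─╴ ╷ └───┐ │
│     │     │B│
└─────┴─────┴─┘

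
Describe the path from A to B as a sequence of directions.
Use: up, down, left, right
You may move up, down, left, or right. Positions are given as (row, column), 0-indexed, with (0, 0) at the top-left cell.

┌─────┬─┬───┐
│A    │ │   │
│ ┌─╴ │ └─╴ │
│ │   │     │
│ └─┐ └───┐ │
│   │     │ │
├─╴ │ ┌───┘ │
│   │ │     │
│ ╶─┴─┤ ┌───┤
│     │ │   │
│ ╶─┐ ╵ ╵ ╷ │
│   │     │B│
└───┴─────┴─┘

Finding the path and converting it to directions:
Path through cells: (0,0) → (1,0) → (2,0) → (2,1) → (3,1) → (3,0) → (4,0) → (4,1) → (4,2) → (5,2) → (5,3) → (5,4) → (4,4) → (4,5) → (5,5)
Directions: down, down, right, down, left, down, right, right, down, right, right, up, right, down

Solution:

┌─────┬─┬───┐
│A    │ │   │
│ ┌─╴ │ └─╴ │
│↓│   │     │
│ └─┐ └───┐ │
│↳ ↓│     │ │
├─╴ │ ┌───┘ │
│↓ ↲│ │     │
│ ╶─┴─┤ ┌───┤
│↳ → ↓│ │↱ ↓│
│ ╶─┐ ╵ ╵ ╷ │
│   │↳ → ↑│B│
└───┴─────┴─┘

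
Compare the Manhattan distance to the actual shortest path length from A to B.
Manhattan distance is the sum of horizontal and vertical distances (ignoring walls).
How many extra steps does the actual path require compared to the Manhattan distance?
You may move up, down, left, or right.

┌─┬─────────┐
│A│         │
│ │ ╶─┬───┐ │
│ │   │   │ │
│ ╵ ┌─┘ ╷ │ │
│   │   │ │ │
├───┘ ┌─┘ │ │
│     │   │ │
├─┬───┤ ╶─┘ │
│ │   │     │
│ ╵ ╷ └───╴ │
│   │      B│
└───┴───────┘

Manhattan distance: |5 - 0| + |5 - 0| = 10
Actual path length: 14
Extra steps: 14 - 10 = 4

Solution:

┌─┬─────────┐
│A│↱ → → → ↓│
│ │ ╶─┬───┐ │
│↓│↑  │   │↓│
│ ╵ ┌─┘ ╷ │ │
│↳ ↑│   │ │↓│
├───┘ ┌─┘ │ │
│     │   │↓│
├─┬───┤ ╶─┘ │
│ │   │    ↓│
│ ╵ ╷ └───╴ │
│   │      B│
└───┴───────┘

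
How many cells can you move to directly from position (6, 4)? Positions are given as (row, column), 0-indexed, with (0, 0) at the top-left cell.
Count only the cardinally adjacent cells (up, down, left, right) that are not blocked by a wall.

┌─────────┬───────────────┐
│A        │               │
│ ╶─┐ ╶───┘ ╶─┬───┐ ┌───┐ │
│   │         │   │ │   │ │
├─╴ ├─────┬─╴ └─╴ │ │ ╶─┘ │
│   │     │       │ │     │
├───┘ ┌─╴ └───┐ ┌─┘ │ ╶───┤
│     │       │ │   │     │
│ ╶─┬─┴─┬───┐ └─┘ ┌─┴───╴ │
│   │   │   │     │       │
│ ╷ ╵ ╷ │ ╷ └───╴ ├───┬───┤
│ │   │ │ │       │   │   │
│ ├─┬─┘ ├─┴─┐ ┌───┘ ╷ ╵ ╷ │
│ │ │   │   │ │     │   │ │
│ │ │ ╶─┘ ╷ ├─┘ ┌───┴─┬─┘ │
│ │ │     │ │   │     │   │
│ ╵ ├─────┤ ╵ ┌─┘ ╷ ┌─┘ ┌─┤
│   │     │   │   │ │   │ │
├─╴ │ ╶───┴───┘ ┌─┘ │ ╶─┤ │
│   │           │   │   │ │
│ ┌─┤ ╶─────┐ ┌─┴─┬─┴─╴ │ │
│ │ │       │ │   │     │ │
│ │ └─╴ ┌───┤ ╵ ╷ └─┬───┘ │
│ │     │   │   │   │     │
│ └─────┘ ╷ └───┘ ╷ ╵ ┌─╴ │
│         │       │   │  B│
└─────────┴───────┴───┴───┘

Checking passable neighbors of (6, 4):
Neighbors: (7, 4), (6, 5)
Count: 2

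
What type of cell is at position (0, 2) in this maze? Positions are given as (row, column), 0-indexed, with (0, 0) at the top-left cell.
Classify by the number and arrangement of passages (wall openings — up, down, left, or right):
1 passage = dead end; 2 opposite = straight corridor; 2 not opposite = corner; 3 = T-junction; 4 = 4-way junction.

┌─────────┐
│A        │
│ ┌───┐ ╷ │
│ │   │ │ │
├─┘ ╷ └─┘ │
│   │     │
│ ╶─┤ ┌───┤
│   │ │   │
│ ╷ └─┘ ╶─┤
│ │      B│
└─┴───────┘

Checking cell at (0, 2):
Number of passages: 2
Cell type: straight corridor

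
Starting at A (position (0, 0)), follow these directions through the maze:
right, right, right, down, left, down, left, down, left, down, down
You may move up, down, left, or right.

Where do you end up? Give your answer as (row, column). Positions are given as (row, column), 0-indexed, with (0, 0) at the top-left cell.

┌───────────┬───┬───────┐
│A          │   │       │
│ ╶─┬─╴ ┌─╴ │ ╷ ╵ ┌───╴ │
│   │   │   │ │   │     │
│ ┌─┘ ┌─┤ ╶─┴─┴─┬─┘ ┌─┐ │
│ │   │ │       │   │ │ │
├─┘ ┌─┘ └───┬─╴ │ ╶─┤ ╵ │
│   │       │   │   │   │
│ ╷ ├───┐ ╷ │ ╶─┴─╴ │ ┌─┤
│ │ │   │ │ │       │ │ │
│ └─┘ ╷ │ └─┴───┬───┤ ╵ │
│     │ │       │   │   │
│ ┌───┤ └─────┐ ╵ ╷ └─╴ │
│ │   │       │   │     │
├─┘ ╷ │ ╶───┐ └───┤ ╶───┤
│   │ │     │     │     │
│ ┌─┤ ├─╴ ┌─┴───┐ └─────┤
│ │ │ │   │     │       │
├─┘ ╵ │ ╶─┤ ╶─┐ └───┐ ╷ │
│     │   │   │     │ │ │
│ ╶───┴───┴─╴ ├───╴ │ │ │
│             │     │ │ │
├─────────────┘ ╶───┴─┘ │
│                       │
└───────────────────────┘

Following directions step by step:
Start: (0, 0)
  right: (0, 0) → (0, 1)
  right: (0, 1) → (0, 2)
  right: (0, 2) → (0, 3)
  down: (0, 3) → (1, 3)
  left: (1, 3) → (1, 2)
  down: (1, 2) → (2, 2)
  left: (2, 2) → (2, 1)
  down: (2, 1) → (3, 1)
  left: (3, 1) → (3, 0)
  down: (3, 0) → (4, 0)
  down: (4, 0) → (5, 0)
Final position: (5, 0)

Path taken:

┌───────────┬───┬───────┐
│A → → ↓    │   │       │
│ ╶─┬─╴ ┌─╴ │ ╷ ╵ ┌───╴ │
│   │↓ ↲│   │ │   │     │
│ ┌─┘ ┌─┤ ╶─┴─┴─┬─┘ ┌─┐ │
│ │↓ ↲│ │       │   │ │ │
├─┘ ┌─┘ └───┬─╴ │ ╶─┤ ╵ │
│↓ ↲│       │   │   │   │
│ ╷ ├───┐ ╷ │ ╶─┴─╴ │ ┌─┤
│↓│ │   │ │ │       │ │ │
│ └─┘ ╷ │ └─┴───┬───┤ ╵ │
│B    │ │       │   │   │
│ ┌───┤ └─────┐ ╵ ╷ └─╴ │
│ │   │       │   │     │
├─┘ ╷ │ ╶───┐ └───┤ ╶───┤
│   │ │     │     │     │
│ ┌─┤ ├─╴ ┌─┴───┐ └─────┤
│ │ │ │   │     │       │
├─┘ ╵ │ ╶─┤ ╶─┐ └───┐ ╷ │
│     │   │   │     │ │ │
│ ╶───┴───┴─╴ ├───╴ │ │ │
│             │     │ │ │
├─────────────┘ ╶───┴─┘ │
│                       │
└───────────────────────┘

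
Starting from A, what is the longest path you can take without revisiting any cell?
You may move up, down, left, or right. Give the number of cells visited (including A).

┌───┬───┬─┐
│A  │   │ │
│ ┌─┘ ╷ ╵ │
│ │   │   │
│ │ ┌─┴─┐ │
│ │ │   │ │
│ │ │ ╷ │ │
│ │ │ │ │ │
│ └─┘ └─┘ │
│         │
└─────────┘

Finding longest simple path using DFS:
Start: (0, 0)
Longest path visits 19 cells
Path: A → down → down → down → down → right → right → right → right → up → up → up → left → up → left → down → left → down → down

Solution:

┌───┬───┬─┐
│A  │↓ ↰│ │
│ ┌─┘ ╷ ╵ │
│↓│↓ ↲│↑ ↰│
│ │ ┌─┴─┐ │
│↓│↓│   │↑│
│ │ │ ╷ │ │
│↓│B│ │ │↑│
│ └─┘ └─┘ │
│↳ → → → ↑│
└─────────┘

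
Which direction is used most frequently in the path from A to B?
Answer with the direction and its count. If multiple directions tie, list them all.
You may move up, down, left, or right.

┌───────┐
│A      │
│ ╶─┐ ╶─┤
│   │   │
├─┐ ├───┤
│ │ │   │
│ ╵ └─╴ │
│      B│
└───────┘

Directions: down, right, down, down, right, right
Counts: {'down': 3, 'right': 3}
Most common: down and right (tied at 3 times each)

Solution:

┌───────┐
│A      │
│ ╶─┐ ╶─┤
│↳ ↓│   │
├─┐ ├───┤
│ │↓│   │
│ ╵ └─╴ │
│  ↳ → B│
└───────┘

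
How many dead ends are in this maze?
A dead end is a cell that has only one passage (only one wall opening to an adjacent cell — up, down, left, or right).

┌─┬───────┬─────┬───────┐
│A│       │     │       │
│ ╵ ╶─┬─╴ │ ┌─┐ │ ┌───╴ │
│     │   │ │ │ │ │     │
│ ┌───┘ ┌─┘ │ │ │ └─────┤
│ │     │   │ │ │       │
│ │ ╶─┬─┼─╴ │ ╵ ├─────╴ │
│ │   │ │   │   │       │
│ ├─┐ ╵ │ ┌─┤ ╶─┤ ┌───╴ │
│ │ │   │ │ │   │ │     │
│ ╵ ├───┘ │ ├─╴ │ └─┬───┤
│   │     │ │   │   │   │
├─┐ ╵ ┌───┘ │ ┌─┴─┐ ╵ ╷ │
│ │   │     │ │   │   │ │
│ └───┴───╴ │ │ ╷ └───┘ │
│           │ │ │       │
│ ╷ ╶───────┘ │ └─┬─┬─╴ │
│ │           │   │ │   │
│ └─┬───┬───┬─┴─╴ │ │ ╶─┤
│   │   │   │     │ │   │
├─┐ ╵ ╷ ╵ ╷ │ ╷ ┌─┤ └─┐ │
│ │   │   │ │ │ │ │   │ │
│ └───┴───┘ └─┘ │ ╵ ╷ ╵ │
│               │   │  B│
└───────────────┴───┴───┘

Checking each cell for number of passages:

Dead ends found at positions:
  (0, 0)
  (1, 2)
  (1, 6)
  (1, 9)
  (2, 4)
  (3, 3)
  (4, 1)
  (4, 5)
  (4, 9)
  (6, 0)
  (6, 3)
  (8, 9)
  (10, 0)
  (10, 6)
  (10, 8)
Total dead ends: 15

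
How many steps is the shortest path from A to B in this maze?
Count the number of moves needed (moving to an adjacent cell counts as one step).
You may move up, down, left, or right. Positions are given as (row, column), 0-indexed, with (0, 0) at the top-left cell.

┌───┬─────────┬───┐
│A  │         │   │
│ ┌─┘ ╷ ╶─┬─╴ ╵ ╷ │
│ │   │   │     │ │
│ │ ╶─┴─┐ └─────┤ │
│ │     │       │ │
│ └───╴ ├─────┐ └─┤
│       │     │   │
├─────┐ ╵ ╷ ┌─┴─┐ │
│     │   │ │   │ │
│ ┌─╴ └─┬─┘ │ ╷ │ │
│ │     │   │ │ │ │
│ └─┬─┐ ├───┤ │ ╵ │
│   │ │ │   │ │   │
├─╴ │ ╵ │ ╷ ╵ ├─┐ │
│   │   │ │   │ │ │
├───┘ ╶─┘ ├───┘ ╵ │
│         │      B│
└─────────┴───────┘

Using BFS to find shortest path:
Start: (0, 0), End: (8, 8)
Path found:
(0,0) → (1,0) → (2,0) → (3,0) → (3,1) → (3,2) → (3,3) → (2,3) → (2,2) → (2,1) → (1,1) → (1,2) → (0,2) → (0,3) → (1,3) → (1,4) → (2,4) → (2,5) → (2,6) → (2,7) → (3,7) → (3,8) → (4,8) → (5,8) → (6,8) → (7,8) → (8,8)
Number of steps: 26

Solution:

┌───┬─────────┬───┐
│A  │↱ ↓      │   │
│ ┌─┘ ╷ ╶─┬─╴ ╵ ╷ │
│↓│↱ ↑│↳ ↓│     │ │
│ │ ╶─┴─┐ └─────┤ │
│↓│↑ ← ↰│↳ → → ↓│ │
│ └───╴ ├─────┐ └─┤
│↳ → → ↑│     │↳ ↓│
├─────┐ ╵ ╷ ┌─┴─┐ │
│     │   │ │   │↓│
│ ┌─╴ └─┬─┘ │ ╷ │ │
│ │     │   │ │ │↓│
│ └─┬─┐ ├───┤ │ ╵ │
│   │ │ │   │ │  ↓│
├─╴ │ ╵ │ ╷ ╵ ├─┐ │
│   │   │ │   │ │↓│
├───┘ ╶─┘ ├───┘ ╵ │
│         │      B│
└─────────┴───────┘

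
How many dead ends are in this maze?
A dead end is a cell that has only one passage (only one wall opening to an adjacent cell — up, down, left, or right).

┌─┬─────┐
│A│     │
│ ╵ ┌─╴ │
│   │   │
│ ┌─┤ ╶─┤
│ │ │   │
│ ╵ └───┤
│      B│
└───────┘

Checking each cell for number of passages:

Dead ends found at positions:
  (0, 0)
  (2, 1)
  (2, 3)
  (3, 3)
Total dead ends: 4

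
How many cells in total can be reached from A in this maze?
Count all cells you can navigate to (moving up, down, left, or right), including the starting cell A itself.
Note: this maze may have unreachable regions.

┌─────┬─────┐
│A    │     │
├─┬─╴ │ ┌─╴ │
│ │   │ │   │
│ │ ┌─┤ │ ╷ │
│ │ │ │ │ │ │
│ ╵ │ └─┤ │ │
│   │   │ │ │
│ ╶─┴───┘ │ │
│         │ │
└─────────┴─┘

Using BFS/flood-fill to find all reachable cells from A:
Maze size: 5 × 6 = 30 total cells
3 cell(s) are walled off and cannot be reached from A.
Reachable cells: 27

Reachable region (· marks reachable cells):

┌─────┬─────┐
│A · ·│· · ·│
├─┬─╴ │ ┌─╴ │
│·│· ·│·│· ·│
│ │ ┌─┤ │ ╷ │
│·│·│ │·│·│·│
│ ╵ │ └─┤ │ │
│· ·│   │·│·│
│ ╶─┴───┘ │ │
│· · · · ·│·│
└─────────┴─┘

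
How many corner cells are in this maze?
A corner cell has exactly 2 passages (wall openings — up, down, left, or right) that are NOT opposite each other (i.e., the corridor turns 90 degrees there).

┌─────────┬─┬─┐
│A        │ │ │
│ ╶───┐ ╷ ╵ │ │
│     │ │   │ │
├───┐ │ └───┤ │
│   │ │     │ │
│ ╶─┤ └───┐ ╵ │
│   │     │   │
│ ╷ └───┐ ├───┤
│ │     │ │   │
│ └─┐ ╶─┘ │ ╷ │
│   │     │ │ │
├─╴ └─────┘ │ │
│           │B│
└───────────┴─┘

Counting corner cells (2 non-opposite passages):
Total corners: 22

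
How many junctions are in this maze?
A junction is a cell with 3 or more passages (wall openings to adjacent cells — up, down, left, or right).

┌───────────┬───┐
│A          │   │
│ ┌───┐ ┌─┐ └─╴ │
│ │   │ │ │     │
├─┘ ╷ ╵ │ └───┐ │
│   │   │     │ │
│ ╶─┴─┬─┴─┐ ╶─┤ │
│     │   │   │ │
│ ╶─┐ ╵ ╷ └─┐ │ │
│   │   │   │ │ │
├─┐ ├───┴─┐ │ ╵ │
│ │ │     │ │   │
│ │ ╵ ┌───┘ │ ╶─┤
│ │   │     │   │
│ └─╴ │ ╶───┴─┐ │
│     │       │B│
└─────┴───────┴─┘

Checking each cell for number of passages:

Junctions found (3+ passages):
  (0, 3): 3 passages
  (1, 7): 3 passages
  (2, 5): 3 passages
  (3, 0): 3 passages
  (5, 6): 3 passages
  (6, 2): 3 passages
Total junctions: 6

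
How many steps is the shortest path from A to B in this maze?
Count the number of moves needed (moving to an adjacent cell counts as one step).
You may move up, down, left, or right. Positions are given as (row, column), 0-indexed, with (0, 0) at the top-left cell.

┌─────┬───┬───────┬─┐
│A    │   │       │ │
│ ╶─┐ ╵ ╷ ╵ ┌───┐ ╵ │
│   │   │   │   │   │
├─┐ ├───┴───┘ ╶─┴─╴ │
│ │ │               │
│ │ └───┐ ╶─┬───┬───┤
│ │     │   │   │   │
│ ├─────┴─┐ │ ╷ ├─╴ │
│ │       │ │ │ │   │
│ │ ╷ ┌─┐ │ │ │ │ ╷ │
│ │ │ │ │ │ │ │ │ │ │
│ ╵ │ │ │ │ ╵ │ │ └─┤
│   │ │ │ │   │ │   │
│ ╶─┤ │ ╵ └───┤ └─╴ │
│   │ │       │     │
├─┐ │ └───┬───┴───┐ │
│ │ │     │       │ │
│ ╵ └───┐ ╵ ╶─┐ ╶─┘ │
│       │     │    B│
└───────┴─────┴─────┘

Using BFS to find shortest path:
Start: (0, 0), End: (9, 9)
Path found:
(0,0) → (0,1) → (0,2) → (1,2) → (1,3) → (0,3) → (0,4) → (1,4) → (1,5) → (0,5) → (0,6) → (0,7) → (0,8) → (1,8) → (1,9) → (2,9) → (2,8) → (2,7) → (2,6) → (2,5) → (2,4) → (3,4) → (3,5) → (4,5) → (5,5) → (6,5) → (6,6) → (5,6) → (4,6) → (3,6) → (3,7) → (4,7) → (5,7) → (6,7) → (7,7) → (7,8) → (7,9) → (8,9) → (9,9)
Number of steps: 38

Solution:

┌─────┬───┬───────┬─┐
│A → ↓│↱ ↓│↱ → → ↓│ │
│ ╶─┐ ╵ ╷ ╵ ┌───┐ ╵ │
│   │↳ ↑│↳ ↑│   │↳ ↓│
├─┐ ├───┴───┘ ╶─┴─╴ │
│ │ │    ↓ ← ← ← ← ↲│
│ │ └───┐ ╶─┬───┬───┤
│ │     │↳ ↓│↱ ↓│   │
│ ├─────┴─┐ │ ╷ ├─╴ │
│ │       │↓│↑│↓│   │
│ │ ╷ ┌─┐ │ │ │ │ ╷ │
│ │ │ │ │ │↓│↑│↓│ │ │
│ ╵ │ │ │ │ ╵ │ │ └─┤
│   │ │ │ │↳ ↑│↓│   │
│ ╶─┤ │ ╵ └───┤ └─╴ │
│   │ │       │↳ → ↓│
├─┐ │ └───┬───┴───┐ │
│ │ │     │       │↓│
│ ╵ └───┐ ╵ ╶─┐ ╶─┘ │
│       │     │    B│
└───────┴─────┴─────┘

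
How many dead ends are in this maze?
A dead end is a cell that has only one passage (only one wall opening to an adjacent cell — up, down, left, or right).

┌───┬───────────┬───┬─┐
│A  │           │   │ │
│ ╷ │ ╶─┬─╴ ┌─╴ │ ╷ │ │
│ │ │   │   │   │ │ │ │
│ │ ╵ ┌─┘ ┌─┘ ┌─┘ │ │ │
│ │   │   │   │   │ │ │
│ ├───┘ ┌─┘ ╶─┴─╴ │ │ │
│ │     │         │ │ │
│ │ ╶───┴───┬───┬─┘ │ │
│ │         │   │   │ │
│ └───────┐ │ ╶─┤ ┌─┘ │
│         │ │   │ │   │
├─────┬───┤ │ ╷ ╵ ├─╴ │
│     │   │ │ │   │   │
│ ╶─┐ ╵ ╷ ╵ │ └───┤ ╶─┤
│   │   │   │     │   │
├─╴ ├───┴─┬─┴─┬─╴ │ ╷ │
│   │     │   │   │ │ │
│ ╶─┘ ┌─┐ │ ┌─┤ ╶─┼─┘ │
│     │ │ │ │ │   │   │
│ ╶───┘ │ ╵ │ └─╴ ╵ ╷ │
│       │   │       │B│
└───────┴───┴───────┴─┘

Checking each cell for number of passages:

Dead ends found at positions:
  (0, 10)
  (1, 3)
  (2, 7)
  (3, 4)
  (4, 7)
  (5, 4)
  (5, 9)
  (8, 6)
  (8, 9)
  (9, 3)
  (9, 6)
  (10, 10)
Total dead ends: 12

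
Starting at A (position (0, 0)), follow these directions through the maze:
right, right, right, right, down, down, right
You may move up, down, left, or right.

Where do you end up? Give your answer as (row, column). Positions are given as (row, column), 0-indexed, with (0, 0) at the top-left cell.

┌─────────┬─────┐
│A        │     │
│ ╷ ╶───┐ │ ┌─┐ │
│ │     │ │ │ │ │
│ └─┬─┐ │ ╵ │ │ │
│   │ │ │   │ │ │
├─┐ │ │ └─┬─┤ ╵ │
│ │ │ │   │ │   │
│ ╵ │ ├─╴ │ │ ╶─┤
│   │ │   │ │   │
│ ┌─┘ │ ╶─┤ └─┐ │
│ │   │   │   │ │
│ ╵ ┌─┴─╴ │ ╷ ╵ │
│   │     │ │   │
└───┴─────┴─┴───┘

Following directions step by step:
Start: (0, 0)
  right: (0, 0) → (0, 1)
  right: (0, 1) → (0, 2)
  right: (0, 2) → (0, 3)
  right: (0, 3) → (0, 4)
  down: (0, 4) → (1, 4)
  down: (1, 4) → (2, 4)
  right: (2, 4) → (2, 5)
Final position: (2, 5)

Path taken:

┌─────────┬─────┐
│A → → → ↓│     │
│ ╷ ╶───┐ │ ┌─┐ │
│ │     │↓│ │ │ │
│ └─┬─┐ │ ╵ │ │ │
│   │ │ │↳ B│ │ │
├─┐ │ │ └─┬─┤ ╵ │
│ │ │ │   │ │   │
│ ╵ │ ├─╴ │ │ ╶─┤
│   │ │   │ │   │
│ ┌─┘ │ ╶─┤ └─┐ │
│ │   │   │   │ │
│ ╵ ┌─┴─╴ │ ╷ ╵ │
│   │     │ │   │
└───┴─────┴─┴───┘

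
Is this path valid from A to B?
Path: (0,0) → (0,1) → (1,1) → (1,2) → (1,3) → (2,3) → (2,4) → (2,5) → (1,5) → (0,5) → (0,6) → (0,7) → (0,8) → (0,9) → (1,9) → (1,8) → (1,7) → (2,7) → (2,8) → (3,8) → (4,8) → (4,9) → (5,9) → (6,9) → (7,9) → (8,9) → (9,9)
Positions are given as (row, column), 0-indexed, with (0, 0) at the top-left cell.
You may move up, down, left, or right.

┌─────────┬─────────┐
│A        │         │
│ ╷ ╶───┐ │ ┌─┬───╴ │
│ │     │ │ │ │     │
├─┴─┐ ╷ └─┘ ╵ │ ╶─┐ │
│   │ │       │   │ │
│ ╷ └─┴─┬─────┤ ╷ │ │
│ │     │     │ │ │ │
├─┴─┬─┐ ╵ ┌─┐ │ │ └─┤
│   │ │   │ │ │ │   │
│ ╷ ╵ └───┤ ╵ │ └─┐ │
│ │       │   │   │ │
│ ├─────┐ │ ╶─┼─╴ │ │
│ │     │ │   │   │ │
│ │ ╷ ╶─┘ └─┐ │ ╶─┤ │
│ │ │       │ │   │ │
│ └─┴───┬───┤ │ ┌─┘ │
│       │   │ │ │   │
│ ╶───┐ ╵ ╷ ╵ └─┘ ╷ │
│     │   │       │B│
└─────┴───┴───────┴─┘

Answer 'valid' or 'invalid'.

Checking path validity:
Result: All consecutive moves are passable.

valid

Correct solution:

┌─────────┬─────────┐
│A ↓      │↱ → → → ↓│
│ ╷ ╶───┐ │ ┌─┬───╴ │
│ │↳ → ↓│ │↑│ │↓ ← ↲│
├─┴─┐ ╷ └─┘ ╵ │ ╶─┐ │
│   │ │↳ → ↑  │↳ ↓│ │
│ ╷ └─┴─┬─────┤ ╷ │ │
│ │     │     │ │↓│ │
├─┴─┬─┐ ╵ ┌─┐ │ │ └─┤
│   │ │   │ │ │ │↳ ↓│
│ ╷ ╵ └───┤ ╵ │ └─┐ │
│ │       │   │   │↓│
│ ├─────┐ │ ╶─┼─╴ │ │
│ │     │ │   │   │↓│
│ │ ╷ ╶─┘ └─┐ │ ╶─┤ │
│ │ │       │ │   │↓│
│ └─┴───┬───┤ │ ┌─┘ │
│       │   │ │ │  ↓│
│ ╶───┐ ╵ ╷ ╵ └─┘ ╷ │
│     │   │       │B│
└─────┴───┴───────┴─┘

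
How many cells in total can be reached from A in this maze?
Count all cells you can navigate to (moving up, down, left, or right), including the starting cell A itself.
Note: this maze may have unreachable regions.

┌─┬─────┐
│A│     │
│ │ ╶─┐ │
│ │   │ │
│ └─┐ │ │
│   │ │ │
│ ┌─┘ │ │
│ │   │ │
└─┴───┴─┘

Using BFS/flood-fill to find all reachable cells from A:
Maze size: 4 × 4 = 16 total cells
11 cell(s) are walled off and cannot be reached from A.
Reachable cells: 5

Reachable region (· marks reachable cells):

┌─┬─────┐
│A│     │
│ │ ╶─┐ │
│·│   │ │
│ └─┐ │ │
│· ·│ │ │
│ ┌─┘ │ │
│·│   │ │
└─┴───┴─┘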